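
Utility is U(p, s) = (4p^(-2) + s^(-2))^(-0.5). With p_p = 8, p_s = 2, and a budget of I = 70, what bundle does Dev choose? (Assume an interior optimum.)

p* = 7, s* = 7

For CES with ρ = -2, MRS = (4/1)·(s/p)^3.
Tangency: set MRS = p_p/p_s = 8/2 = 4.
So (s/p)^3 = 1; taking the cube root, s/p = 1, i.e. s = p.
Substitute into the budget 8·p + 2·s = 70: 10·p = 70, so p* = 7 and s* = 7.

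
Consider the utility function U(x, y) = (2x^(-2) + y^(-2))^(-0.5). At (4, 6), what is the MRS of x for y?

MRS = 6.75

For CES with ρ = -2, MRS = (2/1)·(y/x)^3.
At (4, 6): MRS = 6.75.
The indifference curve has slope −6.75 at this bundle.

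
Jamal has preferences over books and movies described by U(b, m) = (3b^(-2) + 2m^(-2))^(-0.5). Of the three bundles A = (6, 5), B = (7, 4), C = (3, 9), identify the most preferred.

Bundle A

Evaluate utility at each bundle:
U(A) = 2.474.
U(B) = 2.317.
U(C) = 1.671.
Highest utility is A, so A ≻ B ≻ C.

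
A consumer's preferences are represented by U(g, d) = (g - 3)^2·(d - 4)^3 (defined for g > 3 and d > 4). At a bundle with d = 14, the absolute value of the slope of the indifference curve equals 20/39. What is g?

g = 16

MU_g = 2·(g−3)·(d−4)^3, MU_d = 3·(g−3)^2·(d−4)^2.
MRS = (2/3)·(d−4)/(g−3).
Substitute d = 14: MRS = (20/3)/(g − 3). Setting this equal to 20/39 gives g − 3 = (20/3)/(20/39) = 13, so g = 16.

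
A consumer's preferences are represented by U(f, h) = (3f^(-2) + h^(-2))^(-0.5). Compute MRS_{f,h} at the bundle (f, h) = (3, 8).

MRS = 512/9

For CES with ρ = -2, MRS = (3/1)·(h/f)^3.
At (3, 8): MRS = 512/9.
That is, one extra unit of f is worth 512/9 units of h at the margin.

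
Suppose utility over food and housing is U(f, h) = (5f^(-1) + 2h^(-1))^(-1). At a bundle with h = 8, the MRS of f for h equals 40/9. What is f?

For CES with ρ = -1, MRS = (5/2)·(h/f)^2.
Setting (5/2)·(8/f)^2 = 40/9 gives (8/f)^2 = 16/9, so 8/f = 4/3 and f = 6.

f = 6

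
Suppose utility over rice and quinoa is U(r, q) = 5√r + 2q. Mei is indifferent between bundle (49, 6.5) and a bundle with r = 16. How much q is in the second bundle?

U(49, 6.5) = 48.
Set U(16, q) = 48 and solve.
With r = 16: √16 = 4, so 2q = 48 − 5·4 = 28 and q = 14.
Check: U(16, 14) = 48.

q = 14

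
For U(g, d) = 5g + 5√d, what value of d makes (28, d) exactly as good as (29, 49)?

d = 64

U(29, 49) = 180.
Set U(28, d) = 180 and solve.
With g = 28: 5√d = 180 − 5·28 = 40, so √d = 8 and d = 64.
Check: U(28, 64) = 180.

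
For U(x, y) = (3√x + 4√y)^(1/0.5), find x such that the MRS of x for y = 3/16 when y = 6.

x = 96

For CES with ρ = 0.5, MRS = (3/4)·√(y/x).
Setting (3/4)·√(6/x) = 3/16 gives √(6/x) = 0.25, so 6/x = 1/16 and x = 96.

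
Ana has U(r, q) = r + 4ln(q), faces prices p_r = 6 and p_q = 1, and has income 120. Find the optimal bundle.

r* = 16, q* = 24

MU_r = 1, MU_q = 4/q.
MRS = 1 ÷ (4/q).
Tangency: set MRS = p_r/p_q = 6/1 = 6.
MRS depends only on q: 0.25·q = 6 ⇒ q* = 6/0.25 = 24.
From the budget, 6·r = 120 − 1·24 = 96, so r* = 16.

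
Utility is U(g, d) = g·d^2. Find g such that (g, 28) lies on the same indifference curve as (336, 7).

U(336, 7) = 16464.
Set U(g, 28) = 16464 and solve.
With d = 28: 28^2 = 784, so g = 16464/784 = 21.
Check: U(21, 28) = 16464.

g = 21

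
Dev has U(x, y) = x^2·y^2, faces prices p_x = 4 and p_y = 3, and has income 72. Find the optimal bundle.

MU_x = 2·x·y^2 and MU_y = 2·x^2·y.
MRS = MU_x/MU_y = y/x.
Tangency: set MRS = p_x/p_y = 4/3.
So y/x = 4/3, i.e. y = (4/3)·x.
Substitute into the budget 4·x + 3·y = 72: 8·x = 72, so x* = 9.
Then y* = (4/3)·9 = 12.

x* = 9, y* = 12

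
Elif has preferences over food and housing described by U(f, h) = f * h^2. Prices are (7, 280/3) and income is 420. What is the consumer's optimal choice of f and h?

f* = 20, h* = 3

MU_f = h^2 and MU_h = 2·f·h.
MRS = MU_f/MU_h = (1/2)·h/f.
Tangency: set MRS = p_f/p_h = 7/(280/3) = 3/40.
So (1/2)·h/f = 3/40, i.e. h = 0.15·f.
Substitute into the budget 7·f + (280/3)·h = 420: 21·f = 420, so f* = 20.
Then h* = 0.15·20 = 3.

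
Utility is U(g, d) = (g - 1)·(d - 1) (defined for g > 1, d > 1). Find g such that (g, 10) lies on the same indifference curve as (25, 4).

U(25, 4) = 72.
Set U(g, 10) = 72 and solve.
With d = 10: (10 − 1) = 9, so (g − 1) = 72/9 = 8.
So g = 1 + 8 = 9.
Check: U(9, 10) = 72.

g = 9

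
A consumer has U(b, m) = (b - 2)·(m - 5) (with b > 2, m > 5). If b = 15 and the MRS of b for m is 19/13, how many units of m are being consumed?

m = 24

MU_b = (m−5), MU_m = (b−2).
MRS = (m−5)/(b−2).
Substitute b = 15: MRS = (m − 5)/13. Setting this equal to 19/13 gives m − 5 = (19/13)·13 = 19, so m = 24.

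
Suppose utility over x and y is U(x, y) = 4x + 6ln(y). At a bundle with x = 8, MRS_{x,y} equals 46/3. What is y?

y = 23

MU_x = 4, MU_y = 6/y.
MRS = 4 ÷ (6/y).
MRS depends only on y: (2/3)·y = 46/3 ⇒ y = (46/3)/(2/3) = 23.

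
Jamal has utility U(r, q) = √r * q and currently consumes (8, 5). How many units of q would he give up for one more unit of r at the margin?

MRS = 5/16

MU_r = 0.5·r^(-0.5)·q and MU_q = √r.
MRS = MU_r/MU_q = (0.5)·q/r.
At (8, 5): MRS = 5/16.
The indifference curve has slope −5/16 at this bundle.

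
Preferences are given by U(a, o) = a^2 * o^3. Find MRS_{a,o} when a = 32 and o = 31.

MU_a = 2·a·o^3 and MU_o = 3·a^2·o^2.
MRS = MU_a/MU_o = (2/3)·o/a.
At (32, 31): MRS = 31/48.
The indifference curve has slope −31/48 at this bundle.

MRS = 31/48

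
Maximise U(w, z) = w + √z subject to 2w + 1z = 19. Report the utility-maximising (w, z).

MU_w = 1, MU_z = 1/(2√z).
MRS = 1 ÷ (1/(2√z)).
Tangency: set MRS = p_w/p_z = 2/1 = 2.
MRS depends only on z: 2·√z = 2 ⇒ √z = 2/2 = 1 ⇒ z* = 1.
From the budget, 2·w = 19 − 1·1 = 18, so w* = 9.

w* = 9, z* = 1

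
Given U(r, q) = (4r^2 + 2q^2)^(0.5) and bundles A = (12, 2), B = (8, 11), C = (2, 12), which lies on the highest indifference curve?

Bundle A

Evaluate utility at each bundle:
U(A) = 24.166.
U(B) = 22.316.
U(C) = 17.436.
Highest utility is A, so A ≻ B ≻ C.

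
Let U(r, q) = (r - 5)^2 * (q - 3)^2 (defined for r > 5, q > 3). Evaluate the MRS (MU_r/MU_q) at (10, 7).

MU_r = 2·(r−5)·(q−3)^2, MU_q = 2·(r−5)^2·(q−3).
MRS = (q−3)/(r−5).
At (10, 7): MRS = 0.8.
That is, one extra unit of r is worth 0.8 units of q at the margin.

MRS = 0.8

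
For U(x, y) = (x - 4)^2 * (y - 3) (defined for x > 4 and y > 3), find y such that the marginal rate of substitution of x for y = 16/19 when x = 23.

MU_x = 2·(x−4)·(y−3), MU_y = (x−4)^2.
MRS = (2/1)·(y−3)/(x−4).
Substitute x = 23: MRS = (y − 3)/9.5. Setting this equal to 16/19 gives y − 3 = (16/19)·9.5 = 8, so y = 11.

y = 11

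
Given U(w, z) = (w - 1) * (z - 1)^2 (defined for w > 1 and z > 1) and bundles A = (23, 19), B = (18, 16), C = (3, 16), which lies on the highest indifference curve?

Bundle A

Evaluate utility at each bundle:
U(A) = 7128.
U(B) = 3825.
U(C) = 450.
Highest utility is A, so A ≻ B ≻ C.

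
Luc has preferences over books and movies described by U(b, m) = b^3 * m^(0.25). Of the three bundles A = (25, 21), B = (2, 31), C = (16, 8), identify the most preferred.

Bundle A

Evaluate utility at each bundle:
U(A) = 33448.362.
U(B) = 18.877.
U(C) = 6888.623.
Highest utility is A, so A ≻ C ≻ B.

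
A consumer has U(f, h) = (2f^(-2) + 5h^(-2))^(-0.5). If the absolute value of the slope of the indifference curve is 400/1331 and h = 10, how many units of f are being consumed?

For CES with ρ = -2, MRS = (2/5)·(h/f)^3.
Setting (2/5)·(10/f)^3 = 400/1331 gives (10/f)^3 = 1000/1331, so 10/f = 10/11 and f = 11.

f = 11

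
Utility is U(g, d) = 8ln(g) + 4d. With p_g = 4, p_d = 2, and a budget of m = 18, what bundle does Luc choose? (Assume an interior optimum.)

g* = 1, d* = 7

MU_g = 8/g, MU_d = 4.
MRS = 8/g ÷ 4.
Tangency: set MRS = p_g/p_d = 4/2 = 2.
MRS depends only on g: 2/g = 2 ⇒ g* = 2/2 = 1.
From the budget, 2·d = 18 − 4·1 = 14, so d* = 7.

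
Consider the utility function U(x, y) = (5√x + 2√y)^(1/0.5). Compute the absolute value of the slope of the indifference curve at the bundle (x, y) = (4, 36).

For CES with ρ = 0.5, MRS = (5/2)·√(y/x).
At (4, 36): MRS = 7.5.
That is, one extra unit of x is worth 7.5 units of y at the margin.

MRS = 7.5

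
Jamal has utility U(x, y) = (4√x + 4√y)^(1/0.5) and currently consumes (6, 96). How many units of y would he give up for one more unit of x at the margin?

For CES with ρ = 0.5, MRS = √(y/x).
At (6, 96): MRS = 4.
That is, one extra unit of x is worth 4 units of y at the margin.

MRS = 4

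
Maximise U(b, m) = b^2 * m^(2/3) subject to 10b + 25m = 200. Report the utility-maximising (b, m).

b* = 15, m* = 2

MU_b = 2·b·m^(2/3) and MU_m = 2/3·b^2·m^(-1/3).
MRS = MU_b/MU_m = (3)·m/b.
Tangency: set MRS = p_b/p_m = 10/25 = 0.4.
So (3)·m/b = 0.4, i.e. m = (2/15)·b.
Substitute into the budget 10·b + 25·m = 200: (40/3)·b = 200, so b* = 15.
Then m* = (2/15)·15 = 2.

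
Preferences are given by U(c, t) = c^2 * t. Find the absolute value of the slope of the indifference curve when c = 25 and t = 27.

MU_c = 2·c·t and MU_t = c^2.
MRS = MU_c/MU_t = (2/1)·t/c.
At (25, 27): MRS = 54/25.
So at (25, 27) the consumer would give up 54/25 units of t for one more unit of c.

MRS = 54/25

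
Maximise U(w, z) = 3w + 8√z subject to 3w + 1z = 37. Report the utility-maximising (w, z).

MU_w = 3, MU_z = 8/(2√z).
MRS = 3 ÷ (8/(2√z)).
Tangency: set MRS = p_w/p_z = 3/1 = 3.
MRS depends only on z: 0.75·√z = 3 ⇒ √z = 3/0.75 = 4 ⇒ z* = 16.
From the budget, 3·w = 37 − 1·16 = 21, so w* = 7.

w* = 7, z* = 16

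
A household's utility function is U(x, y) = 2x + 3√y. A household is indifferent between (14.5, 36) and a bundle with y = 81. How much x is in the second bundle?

U(14.5, 36) = 47.
Set U(x, 81) = 47 and solve.
With y = 81: √81 = 9, so 2x = 47 − 3·9 = 20 and x = 10.
Check: U(10, 81) = 47.

x = 10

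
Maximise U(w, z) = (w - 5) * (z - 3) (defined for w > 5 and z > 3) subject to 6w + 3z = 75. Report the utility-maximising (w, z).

MU_w = (z−3), MU_z = (w−5).
MRS = (z−3)/(w−5).
Tangency: set MRS = p_w/p_z = 6/3 = 2.
So (z − 3)/(w − 5) = 2, i.e. (z − 3) = 2·(w − 5).
Rewrite the budget in excess-of-subsistence terms: 6·(w − 5) + 3·(z − 3) = 75 − 6·5 − 3·3 = 36.
Substituting, 12·(w − 5) = 36, so w − 5 = 3 and w* = 8.
Then z − 3 = 2·3 = 6, so z* = 9.

w* = 8, z* = 9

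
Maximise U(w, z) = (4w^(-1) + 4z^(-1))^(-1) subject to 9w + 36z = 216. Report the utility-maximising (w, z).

For CES with ρ = -1, MRS = (z/w)^2.
Tangency: set MRS = p_w/p_z = 9/36 = 0.25.
So (z/w)^2 = 0.25; taking the square root, z/w = 0.5, i.e. z = 0.5·w.
Substitute into the budget 9·w + 36·z = 216: 27·w = 216, so w* = 8 and z* = 0.5·8 = 4.

w* = 8, z* = 4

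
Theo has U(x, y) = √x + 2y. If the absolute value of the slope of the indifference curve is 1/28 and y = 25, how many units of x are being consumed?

x = 49

MU_x = 1/(2√x), MU_y = 2.
MRS = 1/(2√x) ÷ 2.
MRS depends only on x: 0.25/√x = 1/28 ⇒ √x = 0.25/(1/28) = 7 ⇒ x = 49.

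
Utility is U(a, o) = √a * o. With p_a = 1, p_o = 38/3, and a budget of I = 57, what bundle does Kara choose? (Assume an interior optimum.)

MU_a = 0.5·a^(-0.5)·o and MU_o = √a.
MRS = MU_a/MU_o = (0.5)·o/a.
Tangency: set MRS = p_a/p_o = 1/(38/3) = 3/38.
So (0.5)·o/a = 3/38, i.e. o = (3/19)·a.
Substitute into the budget 1·a + (38/3)·o = 57: 3·a = 57, so a* = 19.
Then o* = (3/19)·19 = 3.

a* = 19, o* = 3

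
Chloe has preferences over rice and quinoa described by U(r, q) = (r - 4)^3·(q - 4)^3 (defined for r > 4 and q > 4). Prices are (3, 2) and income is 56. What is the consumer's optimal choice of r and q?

MU_r = 3·(r−4)^2·(q−4)^3, MU_q = 3·(r−4)^3·(q−4)^2.
MRS = (q−4)/(r−4).
Tangency: set MRS = p_r/p_q = 3/2 = 1.5.
So (q − 4)/(r − 4) = 1.5, i.e. (q − 4) = 1.5·(r − 4).
Rewrite the budget in excess-of-subsistence terms: 3·(r − 4) + 2·(q − 4) = 56 − 3·4 − 2·4 = 36.
Substituting, 6·(r − 4) = 36, so r − 4 = 6 and r* = 10.
Then q − 4 = 1.5·6 = 9, so q* = 13.

r* = 10, q* = 13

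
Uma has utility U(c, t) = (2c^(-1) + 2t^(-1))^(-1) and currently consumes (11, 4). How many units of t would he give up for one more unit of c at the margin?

MRS = 16/121

For CES with ρ = -1, MRS = (t/c)^2.
At (11, 4): MRS = 16/121.
That is, one extra unit of c is worth 16/121 units of t at the margin.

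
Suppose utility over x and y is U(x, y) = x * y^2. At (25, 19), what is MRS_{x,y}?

MRS = 19/50

MU_x = y^2 and MU_y = 2·x·y.
MRS = MU_x/MU_y = (1/2)·y/x.
At (25, 19): MRS = 19/50.
So at (25, 19) the consumer would give up 19/50 units of y for one more unit of x.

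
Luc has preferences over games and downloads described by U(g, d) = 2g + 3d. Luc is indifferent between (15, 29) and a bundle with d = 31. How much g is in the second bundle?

U(15, 29) = 117.
Set U(g, 31) = 117 and solve.
2g + 3·31 = 117 ⇒ 2g = 24 ⇒ g = 12.
Check: U(12, 31) = 117.

g = 12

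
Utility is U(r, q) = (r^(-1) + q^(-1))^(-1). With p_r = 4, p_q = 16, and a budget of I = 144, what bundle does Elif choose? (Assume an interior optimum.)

r* = 12, q* = 6

For CES with ρ = -1, MRS = (q/r)^2.
Tangency: set MRS = p_r/p_q = 4/16 = 0.25.
So (q/r)^2 = 0.25; taking the square root, q/r = 0.5, i.e. q = 0.5·r.
Substitute into the budget 4·r + 16·q = 144: 12·r = 144, so r* = 12 and q* = 0.5·12 = 6.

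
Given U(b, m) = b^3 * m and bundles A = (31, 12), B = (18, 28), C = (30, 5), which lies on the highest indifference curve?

Evaluate utility at each bundle:
U(A) = 357492.
U(B) = 163296.
U(C) = 135000.
Highest utility is A, so A ≻ B ≻ C.

Bundle A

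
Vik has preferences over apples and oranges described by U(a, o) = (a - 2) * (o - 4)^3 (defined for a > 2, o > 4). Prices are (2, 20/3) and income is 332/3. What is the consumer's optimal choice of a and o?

MU_a = (o−4)^3, MU_o = 3·(a−2)·(o−4)^2.
MRS = (1/3)·(o−4)/(a−2).
Tangency: set MRS = p_a/p_o = 2/(20/3) = 0.3.
So (1/3)·(o − 4)/(a − 2) = 0.3, i.e. (o − 4) = 0.9·(a − 2).
Rewrite the budget in excess-of-subsistence terms: 2·(a − 2) + (20/3)·(o − 4) = 332/3 − 2·2 − (20/3)·4 = 80.
Substituting, 8·(a − 2) = 80, so a − 2 = 10 and a* = 12.
Then o − 4 = 0.9·10 = 9, so o* = 13.

a* = 12, o* = 13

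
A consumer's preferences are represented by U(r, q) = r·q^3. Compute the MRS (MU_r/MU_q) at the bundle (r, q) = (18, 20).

MU_r = q^3 and MU_q = 3·r·q^2.
MRS = MU_r/MU_q = (1/3)·q/r.
At (18, 20): MRS = 10/27.
That is, one extra unit of r is worth 10/27 units of q at the margin.

MRS = 10/27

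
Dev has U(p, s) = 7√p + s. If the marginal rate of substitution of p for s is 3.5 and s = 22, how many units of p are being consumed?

p = 1

MU_p = 7/(2√p), MU_s = 1.
MRS = 7/(2√p) ÷ 1.
MRS depends only on p: 3.5/√p = 3.5 ⇒ √p = 3.5/3.5 = 1 ⇒ p = 1.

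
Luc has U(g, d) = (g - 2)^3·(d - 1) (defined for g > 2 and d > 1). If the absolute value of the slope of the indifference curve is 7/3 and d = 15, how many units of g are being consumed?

MU_g = 3·(g−2)^2·(d−1), MU_d = (g−2)^3.
MRS = (3/1)·(d−1)/(g−2).
Substitute d = 15: MRS = 42/(g − 2). Setting this equal to 7/3 gives g − 2 = 42/(7/3) = 18, so g = 20.

g = 20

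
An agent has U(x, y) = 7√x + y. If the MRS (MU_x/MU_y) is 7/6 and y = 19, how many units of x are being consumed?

MU_x = 7/(2√x), MU_y = 1.
MRS = 7/(2√x) ÷ 1.
MRS depends only on x: 3.5/√x = 7/6 ⇒ √x = 3.5/(7/6) = 3 ⇒ x = 9.

x = 9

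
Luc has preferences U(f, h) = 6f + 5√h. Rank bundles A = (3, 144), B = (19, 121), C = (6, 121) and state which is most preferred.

Bundle B

Evaluate utility at each bundle:
U(A) = 78.000.
U(B) = 169.000.
U(C) = 91.000.
Highest utility is B, so B ≻ C ≻ A.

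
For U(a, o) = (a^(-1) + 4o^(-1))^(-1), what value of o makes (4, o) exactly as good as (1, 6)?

U depends on (a, o) only through S = a^(-1) + 4o^(-1), so equal utility means equal S. At (1, 6): S = 5/3.
With a = 4: 4^(-1) = 0.25, so 4o^(-1) = 5/3 − 0.25 = 17/12, i.e. o^(-1) = 17/48.
Hence o = 1/(17/48) = 48/17.
Check: U(4, 48/17) = 0.6.

o = 48/17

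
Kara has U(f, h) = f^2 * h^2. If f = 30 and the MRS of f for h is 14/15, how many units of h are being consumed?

MU_f = 2·f·h^2 and MU_h = 2·f^2·h.
MRS = MU_f/MU_h = h/f.
Substitute f = 30: MRS = h/30. Setting h/30 = 14/15 gives h = (14/15)·30 = 28.

h = 28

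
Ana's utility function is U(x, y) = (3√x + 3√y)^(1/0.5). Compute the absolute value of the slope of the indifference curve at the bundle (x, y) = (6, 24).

MRS = 2

For CES with ρ = 0.5, MRS = √(y/x).
At (6, 24): MRS = 2.
So at (6, 24) the consumer would give up 2 units of y for one more unit of x.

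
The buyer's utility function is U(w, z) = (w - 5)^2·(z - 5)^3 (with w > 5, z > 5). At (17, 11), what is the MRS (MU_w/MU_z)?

MRS = 1/3

MU_w = 2·(w−5)·(z−5)^3, MU_z = 3·(w−5)^2·(z−5)^2.
MRS = (2/3)·(z−5)/(w−5).
At (17, 11): MRS = 1/3.
The indifference curve has slope −1/3 at this bundle.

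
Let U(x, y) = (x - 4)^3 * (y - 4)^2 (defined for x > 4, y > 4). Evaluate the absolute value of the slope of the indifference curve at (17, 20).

MRS = 24/13

MU_x = 3·(x−4)^2·(y−4)^2, MU_y = 2·(x−4)^3·(y−4).
MRS = (3/2)·(y−4)/(x−4).
At (17, 20): MRS = 24/13.
So at (17, 20) the consumer would give up 24/13 units of y for one more unit of x.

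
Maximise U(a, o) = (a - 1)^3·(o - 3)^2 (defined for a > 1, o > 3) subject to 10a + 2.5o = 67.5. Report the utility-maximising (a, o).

MU_a = 3·(a−1)^2·(o−3)^2, MU_o = 2·(a−1)^3·(o−3).
MRS = (3/2)·(o−3)/(a−1).
Tangency: set MRS = p_a/p_o = 10/2.5 = 4.
So (3/2)·(o − 3)/(a − 1) = 4, i.e. (o − 3) = (8/3)·(a − 1).
Rewrite the budget in excess-of-subsistence terms: 10·(a − 1) + 2.5·(o − 3) = 67.5 − 10·1 − 2.5·3 = 50.
Substituting, (50/3)·(a − 1) = 50, so a − 1 = 3 and a* = 4.
Then o − 3 = (8/3)·3 = 8, so o* = 11.

a* = 4, o* = 11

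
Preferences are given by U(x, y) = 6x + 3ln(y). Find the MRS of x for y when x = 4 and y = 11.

MRS = 22

MU_x = 6, MU_y = 3/y.
MRS = 6 ÷ (3/y).
At (4, 11): MRS = 22.
So at (4, 11) the consumer would give up 22 units of y for one more unit of x.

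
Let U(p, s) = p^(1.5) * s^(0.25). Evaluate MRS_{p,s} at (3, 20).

MU_p = 1.5·√p·s^(0.25) and MU_s = 0.25·p^(1.5)·s^(-0.75).
MRS = MU_p/MU_s = (6)·s/p.
At (3, 20): MRS = 40.
So at (3, 20) the consumer would give up 40 units of s for one more unit of p.

MRS = 40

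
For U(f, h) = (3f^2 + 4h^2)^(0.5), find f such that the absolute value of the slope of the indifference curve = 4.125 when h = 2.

For CES with ρ = 2, MRS = (3/4)·(h/f)^(-1).
Setting (3/4)·(2/f)^(-1) = 4.125 gives (2/f)^(-1) = 5.5, so 2/f = 2/11 and f = 11.

f = 11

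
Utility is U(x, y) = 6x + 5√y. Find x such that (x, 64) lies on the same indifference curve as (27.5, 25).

U(27.5, 25) = 190.
Set U(x, 64) = 190 and solve.
With y = 64: √64 = 8, so 6x = 190 − 5·8 = 150 and x = 25.
Check: U(25, 64) = 190.

x = 25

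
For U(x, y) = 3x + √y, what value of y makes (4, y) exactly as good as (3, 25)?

y = 4

U(3, 25) = 14.
Set U(4, y) = 14 and solve.
With x = 4: √y = 14 − 3·4 = 2, so √y = 2 and y = 4.
Check: U(4, 4) = 14.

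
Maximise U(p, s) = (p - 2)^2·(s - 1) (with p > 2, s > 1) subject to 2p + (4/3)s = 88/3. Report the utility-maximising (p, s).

p* = 10, s* = 7

MU_p = 2·(p−2)·(s−1), MU_s = (p−2)^2.
MRS = (2/1)·(s−1)/(p−2).
Tangency: set MRS = p_p/p_s = 2/(4/3) = 1.5.
So (2/1)·(s − 1)/(p − 2) = 1.5, i.e. (s − 1) = 0.75·(p − 2).
Rewrite the budget in excess-of-subsistence terms: 2·(p − 2) + (4/3)·(s − 1) = 88/3 − 2·2 − (4/3)·1 = 24.
Substituting, 3·(p − 2) = 24, so p − 2 = 8 and p* = 10.
Then s − 1 = 0.75·8 = 6, so s* = 7.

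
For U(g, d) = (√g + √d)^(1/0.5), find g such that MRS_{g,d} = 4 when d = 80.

For CES with ρ = 0.5, MRS = √(d/g).
Setting √(80/g) = 4 gives 80/g = 16 and g = 5.

g = 5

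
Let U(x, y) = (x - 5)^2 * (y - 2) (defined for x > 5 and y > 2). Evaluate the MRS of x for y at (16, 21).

MRS = 38/11

MU_x = 2·(x−5)·(y−2), MU_y = (x−5)^2.
MRS = (2/1)·(y−2)/(x−5).
At (16, 21): MRS = 38/11.
So at (16, 21) the consumer would give up 38/11 units of y for one more unit of x.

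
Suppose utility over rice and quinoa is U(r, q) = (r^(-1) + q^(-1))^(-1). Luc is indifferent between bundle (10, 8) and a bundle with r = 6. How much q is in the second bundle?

q = 120/7

U depends on (r, q) only through S = r^(-1) + q^(-1), so equal utility means equal S. At (10, 8): S = 9/40.
With r = 6: 6^(-1) = 1/6, so q^(-1) = 9/40 − 1/6 = 7/120.
Hence q = 1/(7/120) = 120/7.
Check: U(6, 120/7) = 4.4444.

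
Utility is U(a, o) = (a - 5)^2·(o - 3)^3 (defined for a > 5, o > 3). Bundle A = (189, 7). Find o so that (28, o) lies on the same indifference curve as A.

o = 19

U(189, 7) = 2166784.
Set U(28, o) = 2166784 and solve.
With a = 28: (28 − 5)^2 = 529, so (o − 3)^3 = 2166784/529 = 4096.
Taking the cube root (with o > 3): o − 3 = 16, so o = 19.
Check: U(28, 19) = 2166784.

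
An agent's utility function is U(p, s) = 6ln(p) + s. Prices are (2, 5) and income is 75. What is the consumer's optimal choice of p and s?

p* = 15, s* = 9

MU_p = 6/p, MU_s = 1.
MRS = 6/p ÷ 1.
Tangency: set MRS = p_p/p_s = 2/5 = 0.4.
MRS depends only on p: 6/p = 0.4 ⇒ p* = 6/0.4 = 15.
From the budget, 5·s = 75 − 2·15 = 45, so s* = 9.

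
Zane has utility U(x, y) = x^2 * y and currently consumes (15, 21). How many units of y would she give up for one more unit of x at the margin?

MRS = 2.8

MU_x = 2·x·y and MU_y = x^2.
MRS = MU_x/MU_y = (2/1)·y/x.
At (15, 21): MRS = 2.8.
So at (15, 21) the consumer would give up 2.8 units of y for one more unit of x.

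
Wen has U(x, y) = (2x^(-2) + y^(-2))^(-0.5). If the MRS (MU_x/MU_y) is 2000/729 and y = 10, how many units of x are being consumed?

x = 9

For CES with ρ = -2, MRS = (2/1)·(y/x)^3.
Setting (2/1)·(10/x)^3 = 2000/729 gives (10/x)^3 = 1000/729, so 10/x = 10/9 and x = 9.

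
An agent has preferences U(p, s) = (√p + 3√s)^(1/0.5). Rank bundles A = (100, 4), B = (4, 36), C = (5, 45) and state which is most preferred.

Evaluate utility at each bundle:
U(A) = 256.000.
U(B) = 400.000.
U(C) = 500.000.
Highest utility is C, so C ≻ B ≻ A.

Bundle C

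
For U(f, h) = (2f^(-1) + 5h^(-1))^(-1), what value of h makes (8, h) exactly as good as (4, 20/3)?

U depends on (f, h) only through S = 2f^(-1) + 5h^(-1), so equal utility means equal S. At (4, 20/3): S = 1.25.
With f = 8: 2·8^(-1) = 0.25, so 5h^(-1) = 1.25 − 0.25 = 1, i.e. h^(-1) = 0.2.
Hence h = 1/0.2 = 5.
Check: U(8, 5) = 0.8.

h = 5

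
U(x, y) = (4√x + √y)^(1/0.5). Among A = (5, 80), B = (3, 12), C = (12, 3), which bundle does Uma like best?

Evaluate utility at each bundle:
U(A) = 320.000.
U(B) = 108.000.
U(C) = 243.000.
Highest utility is A, so A ≻ C ≻ B.

Bundle A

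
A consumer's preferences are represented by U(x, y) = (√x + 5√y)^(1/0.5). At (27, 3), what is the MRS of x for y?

For CES with ρ = 0.5, MRS = (1/5)·√(y/x).
At (27, 3): MRS = 1/15.
That is, one extra unit of x is worth 1/15 units of y at the margin.

MRS = 1/15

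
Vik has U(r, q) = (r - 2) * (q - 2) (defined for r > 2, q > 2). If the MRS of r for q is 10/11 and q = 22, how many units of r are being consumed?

r = 24

MU_r = (q−2), MU_q = (r−2).
MRS = (q−2)/(r−2).
Substitute q = 22: MRS = 20/(r − 2). Setting this equal to 10/11 gives r − 2 = 20/(10/11) = 22, so r = 24.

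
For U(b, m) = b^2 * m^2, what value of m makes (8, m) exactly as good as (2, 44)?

U(2, 44) = 7744.
Set U(8, m) = 7744 and solve.
With b = 8: 8^2 = 64, so m^2 = 7744/64 = 121; taking the square root, m = 11.
Check: U(8, 11) = 7744.

m = 11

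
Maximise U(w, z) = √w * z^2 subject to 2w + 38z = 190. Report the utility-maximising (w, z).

w* = 19, z* = 4

MU_w = 0.5·w^(-0.5)·z^2 and MU_z = 2·√w·z.
MRS = MU_w/MU_z = (0.25)·z/w.
Tangency: set MRS = p_w/p_z = 2/38 = 1/19.
So (0.25)·z/w = 1/19, i.e. z = (4/19)·w.
Substitute into the budget 2·w + 38·z = 190: 10·w = 190, so w* = 19.
Then z* = (4/19)·19 = 4.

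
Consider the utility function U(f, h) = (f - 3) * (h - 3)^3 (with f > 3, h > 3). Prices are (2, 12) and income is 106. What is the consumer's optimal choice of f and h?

f* = 11, h* = 7

MU_f = (h−3)^3, MU_h = 3·(f−3)·(h−3)^2.
MRS = (1/3)·(h−3)/(f−3).
Tangency: set MRS = p_f/p_h = 2/12 = 1/6.
So (1/3)·(h − 3)/(f − 3) = 1/6, i.e. (h − 3) = 0.5·(f − 3).
Rewrite the budget in excess-of-subsistence terms: 2·(f − 3) + 12·(h − 3) = 106 − 2·3 − 12·3 = 64.
Substituting, 8·(f − 3) = 64, so f − 3 = 8 and f* = 11.
Then h − 3 = 0.5·8 = 4, so h* = 7.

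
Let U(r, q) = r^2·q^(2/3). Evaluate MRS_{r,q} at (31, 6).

MU_r = 2·r·q^(2/3) and MU_q = 2/3·r^2·q^(-1/3).
MRS = MU_r/MU_q = (3)·q/r.
At (31, 6): MRS = 18/31.
That is, one extra unit of r is worth 18/31 units of q at the margin.

MRS = 18/31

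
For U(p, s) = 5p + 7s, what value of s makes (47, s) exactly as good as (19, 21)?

s = 1

U(19, 21) = 242.
Set U(47, s) = 242 and solve.
5·47 + 7s = 242 ⇒ 7s = 7 ⇒ s = 1.
Check: U(47, 1) = 242.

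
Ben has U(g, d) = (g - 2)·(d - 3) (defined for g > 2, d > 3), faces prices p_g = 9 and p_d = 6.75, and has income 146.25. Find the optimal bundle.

MU_g = (d−3), MU_d = (g−2).
MRS = (d−3)/(g−2).
Tangency: set MRS = p_g/p_d = 9/6.75 = 4/3.
So (d − 3)/(g − 2) = 4/3, i.e. (d − 3) = (4/3)·(g − 2).
Rewrite the budget in excess-of-subsistence terms: 9·(g − 2) + 6.75·(d − 3) = 146.25 − 9·2 − 6.75·3 = 108.
Substituting, 18·(g − 2) = 108, so g − 2 = 6 and g* = 8.
Then d − 3 = (4/3)·6 = 8, so d* = 11.

g* = 8, d* = 11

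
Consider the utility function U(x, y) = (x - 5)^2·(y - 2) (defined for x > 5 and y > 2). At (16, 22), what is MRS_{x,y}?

MU_x = 2·(x−5)·(y−2), MU_y = (x−5)^2.
MRS = (2/1)·(y−2)/(x−5).
At (16, 22): MRS = 40/11.
The indifference curve has slope −40/11 at this bundle.

MRS = 40/11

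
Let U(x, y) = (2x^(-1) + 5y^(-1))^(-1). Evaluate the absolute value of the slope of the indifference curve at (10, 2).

For CES with ρ = -1, MRS = (2/5)·(y/x)^2.
At (10, 2): MRS = 2/125.
The indifference curve has slope −2/125 at this bundle.

MRS = 2/125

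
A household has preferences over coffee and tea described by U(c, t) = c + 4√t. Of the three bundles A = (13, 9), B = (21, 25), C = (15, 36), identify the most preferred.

Evaluate utility at each bundle:
U(A) = 25.000.
U(B) = 41.000.
U(C) = 39.000.
Highest utility is B, so B ≻ C ≻ A.

Bundle B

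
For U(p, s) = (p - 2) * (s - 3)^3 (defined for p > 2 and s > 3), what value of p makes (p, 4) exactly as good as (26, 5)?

p = 194

U(26, 5) = 192.
Set U(p, 4) = 192 and solve.
With s = 4: (4 − 3)^3 = 1, so (p − 2) = 192/1 = 192.
So p = 2 + 192 = 194.
Check: U(194, 4) = 192.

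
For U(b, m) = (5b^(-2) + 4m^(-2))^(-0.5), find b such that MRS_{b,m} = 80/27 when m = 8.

b = 6

For CES with ρ = -2, MRS = (5/4)·(m/b)^3.
Setting (5/4)·(8/b)^3 = 80/27 gives (8/b)^3 = 64/27, so 8/b = 4/3 and b = 6.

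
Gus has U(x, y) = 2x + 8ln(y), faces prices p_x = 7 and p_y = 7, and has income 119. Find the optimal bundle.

MU_x = 2, MU_y = 8/y.
MRS = 2 ÷ (8/y).
Tangency: set MRS = p_x/p_y = 7/7 = 1.
MRS depends only on y: 0.25·y = 1 ⇒ y* = 1/0.25 = 4.
From the budget, 7·x = 119 − 7·4 = 91, so x* = 13.

x* = 13, y* = 4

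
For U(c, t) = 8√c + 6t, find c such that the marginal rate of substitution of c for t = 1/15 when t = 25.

c = 100

MU_c = 8/(2√c), MU_t = 6.
MRS = 8/(2√c) ÷ 6.
MRS depends only on c: (2/3)/√c = 1/15 ⇒ √c = (2/3)/(1/15) = 10 ⇒ c = 100.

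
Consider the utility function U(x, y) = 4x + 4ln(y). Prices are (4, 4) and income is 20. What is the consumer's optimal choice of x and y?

MU_x = 4, MU_y = 4/y.
MRS = 4 ÷ (4/y).
Tangency: set MRS = p_x/p_y = 4/4 = 1.
MRS depends only on y: y = 1 ⇒ y* = 1.
From the budget, 4·x = 20 − 4·1 = 16, so x* = 4.

x* = 4, y* = 1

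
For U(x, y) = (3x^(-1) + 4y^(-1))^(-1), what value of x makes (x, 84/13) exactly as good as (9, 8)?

x = 14

U depends on (x, y) only through S = 3x^(-1) + 4y^(-1), so equal utility means equal S. At (9, 8): S = 5/6.
With y = 84/13: 4·(84/13)^(-1) = 13/21, so 3x^(-1) = 5/6 − 13/21 = 3/14, i.e. x^(-1) = 1/14.
Hence x = 1/(1/14) = 14.
Check: U(14, 84/13) = 1.2.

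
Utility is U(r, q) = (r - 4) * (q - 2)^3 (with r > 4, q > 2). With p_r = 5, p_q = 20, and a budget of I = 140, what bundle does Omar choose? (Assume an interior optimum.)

MU_r = (q−2)^3, MU_q = 3·(r−4)·(q−2)^2.
MRS = (1/3)·(q−2)/(r−4).
Tangency: set MRS = p_r/p_q = 5/20 = 0.25.
So (1/3)·(q − 2)/(r − 4) = 0.25, i.e. (q − 2) = 0.75·(r − 4).
Rewrite the budget in excess-of-subsistence terms: 5·(r − 4) + 20·(q − 2) = 140 − 5·4 − 20·2 = 80.
Substituting, 20·(r − 4) = 80, so r − 4 = 4 and r* = 8.
Then q − 2 = 0.75·4 = 3, so q* = 5.

r* = 8, q* = 5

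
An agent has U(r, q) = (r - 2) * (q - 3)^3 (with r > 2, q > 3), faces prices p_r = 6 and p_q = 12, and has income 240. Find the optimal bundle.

MU_r = (q−3)^3, MU_q = 3·(r−2)·(q−3)^2.
MRS = (1/3)·(q−3)/(r−2).
Tangency: set MRS = p_r/p_q = 6/12 = 0.5.
So (1/3)·(q − 3)/(r − 2) = 0.5, i.e. (q − 3) = 1.5·(r − 2).
Rewrite the budget in excess-of-subsistence terms: 6·(r − 2) + 12·(q − 3) = 240 − 6·2 − 12·3 = 192.
Substituting, 24·(r − 2) = 192, so r − 2 = 8 and r* = 10.
Then q − 3 = 1.5·8 = 12, so q* = 15.

r* = 10, q* = 15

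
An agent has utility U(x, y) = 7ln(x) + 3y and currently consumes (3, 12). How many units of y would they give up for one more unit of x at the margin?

MU_x = 7/x, MU_y = 3.
MRS = 7/x ÷ 3.
At (3, 12): MRS = 7/9.
The indifference curve has slope −7/9 at this bundle.

MRS = 7/9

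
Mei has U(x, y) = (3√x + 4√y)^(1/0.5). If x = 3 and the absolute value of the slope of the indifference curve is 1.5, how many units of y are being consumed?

y = 12

For CES with ρ = 0.5, MRS = (3/4)·√(y/x).
Setting (3/4)·√(y/3) = 1.5 gives √(y/3) = 2, so y/3 = 4 and y = 12.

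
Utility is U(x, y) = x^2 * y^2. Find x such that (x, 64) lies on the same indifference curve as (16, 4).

U(16, 4) = 4096.
Set U(x, 64) = 4096 and solve.
With y = 64: 64^2 = 4096, so x^2 = 4096/4096 = 1; taking the square root, x = 1.
Check: U(1, 64) = 4096.

x = 1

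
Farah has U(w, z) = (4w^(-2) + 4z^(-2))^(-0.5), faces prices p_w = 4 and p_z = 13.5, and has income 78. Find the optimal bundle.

w* = 6, z* = 4

For CES with ρ = -2, MRS = (z/w)^3.
Tangency: set MRS = p_w/p_z = 4/13.5 = 8/27.
So (z/w)^3 = 8/27; taking the cube root, z/w = 2/3, i.e. z = (2/3)·w.
Substitute into the budget 4·w + 13.5·z = 78: 13·w = 78, so w* = 6 and z* = (2/3)·6 = 4.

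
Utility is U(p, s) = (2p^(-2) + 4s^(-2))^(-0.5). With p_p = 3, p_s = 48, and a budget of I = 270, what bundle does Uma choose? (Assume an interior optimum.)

p* = 10, s* = 5

For CES with ρ = -2, MRS = (2/4)·(s/p)^3.
Tangency: set MRS = p_p/p_s = 3/48 = 1/16.
So (s/p)^3 = 0.125; taking the cube root, s/p = 0.5, i.e. s = 0.5·p.
Substitute into the budget 3·p + 48·s = 270: 27·p = 270, so p* = 10 and s* = 0.5·10 = 5.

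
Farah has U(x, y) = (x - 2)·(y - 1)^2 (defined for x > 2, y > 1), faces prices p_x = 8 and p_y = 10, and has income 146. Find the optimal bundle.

x* = 7, y* = 9

MU_x = (y−1)^2, MU_y = 2·(x−2)·(y−1).
MRS = (1/2)·(y−1)/(x−2).
Tangency: set MRS = p_x/p_y = 8/10 = 0.8.
So (1/2)·(y − 1)/(x − 2) = 0.8, i.e. (y − 1) = 1.6·(x − 2).
Rewrite the budget in excess-of-subsistence terms: 8·(x − 2) + 10·(y − 1) = 146 − 8·2 − 10·1 = 120.
Substituting, 24·(x − 2) = 120, so x − 2 = 5 and x* = 7.
Then y − 1 = 1.6·5 = 8, so y* = 9.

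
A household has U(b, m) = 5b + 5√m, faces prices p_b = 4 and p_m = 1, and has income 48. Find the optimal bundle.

MU_b = 5, MU_m = 5/(2√m).
MRS = 5 ÷ (5/(2√m)).
Tangency: set MRS = p_b/p_m = 4/1 = 4.
MRS depends only on m: 2·√m = 4 ⇒ √m = 4/2 = 2 ⇒ m* = 4.
From the budget, 4·b = 48 − 1·4 = 44, so b* = 11.

b* = 11, m* = 4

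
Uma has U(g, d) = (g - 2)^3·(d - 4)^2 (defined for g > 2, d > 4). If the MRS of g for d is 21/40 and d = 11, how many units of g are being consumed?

MU_g = 3·(g−2)^2·(d−4)^2, MU_d = 2·(g−2)^3·(d−4).
MRS = (3/2)·(d−4)/(g−2).
Substitute d = 11: MRS = 10.5/(g − 2). Setting this equal to 21/40 gives g − 2 = 10.5/(21/40) = 20, so g = 22.

g = 22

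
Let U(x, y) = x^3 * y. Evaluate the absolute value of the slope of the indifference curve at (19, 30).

MRS = 90/19

MU_x = 3·x^2·y and MU_y = x^3.
MRS = MU_x/MU_y = (3/1)·y/x.
At (19, 30): MRS = 90/19.
The indifference curve has slope −90/19 at this bundle.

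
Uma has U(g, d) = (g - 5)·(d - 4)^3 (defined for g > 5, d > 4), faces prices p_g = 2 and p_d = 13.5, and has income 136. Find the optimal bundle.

MU_g = (d−4)^3, MU_d = 3·(g−5)·(d−4)^2.
MRS = (1/3)·(d−4)/(g−5).
Tangency: set MRS = p_g/p_d = 2/13.5 = 4/27.
So (1/3)·(d − 4)/(g − 5) = 4/27, i.e. (d − 4) = (4/9)·(g − 5).
Rewrite the budget in excess-of-subsistence terms: 2·(g − 5) + 13.5·(d − 4) = 136 − 2·5 − 13.5·4 = 72.
Substituting, 8·(g − 5) = 72, so g − 5 = 9 and g* = 14.
Then d − 4 = (4/9)·9 = 4, so d* = 8.

g* = 14, d* = 8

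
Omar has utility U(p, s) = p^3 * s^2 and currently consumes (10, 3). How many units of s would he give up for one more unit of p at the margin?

MU_p = 3·p^2·s^2 and MU_s = 2·p^3·s.
MRS = MU_p/MU_s = (3/2)·s/p.
At (10, 3): MRS = 0.45.
The indifference curve has slope −0.45 at this bundle.

MRS = 0.45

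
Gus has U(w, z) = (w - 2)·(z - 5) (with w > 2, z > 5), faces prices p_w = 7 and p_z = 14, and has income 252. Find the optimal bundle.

w* = 14, z* = 11

MU_w = (z−5), MU_z = (w−2).
MRS = (z−5)/(w−2).
Tangency: set MRS = p_w/p_z = 7/14 = 0.5.
So (z − 5)/(w − 2) = 0.5, i.e. (z − 5) = 0.5·(w − 2).
Rewrite the budget in excess-of-subsistence terms: 7·(w − 2) + 14·(z − 5) = 252 − 7·2 − 14·5 = 168.
Substituting, 14·(w − 2) = 168, so w − 2 = 12 and w* = 14.
Then z − 5 = 0.5·12 = 6, so z* = 11.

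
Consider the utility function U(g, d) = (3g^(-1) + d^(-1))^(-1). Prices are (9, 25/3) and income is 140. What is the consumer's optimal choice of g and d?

g* = 10, d* = 6

For CES with ρ = -1, MRS = (3/1)·(d/g)^2.
Tangency: set MRS = p_g/p_d = 9/(25/3) = 27/25.
So (d/g)^2 = 9/25; taking the square root, d/g = 0.6, i.e. d = 0.6·g.
Substitute into the budget 9·g + (25/3)·d = 140: 14·g = 140, so g* = 10 and d* = 0.6·10 = 6.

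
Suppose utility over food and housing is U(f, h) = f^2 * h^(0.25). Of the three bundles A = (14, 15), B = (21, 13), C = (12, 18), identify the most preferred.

Bundle B

Evaluate utility at each bundle:
U(A) = 385.726.
U(B) = 837.384.
U(C) = 296.606.
Highest utility is B, so B ≻ A ≻ C.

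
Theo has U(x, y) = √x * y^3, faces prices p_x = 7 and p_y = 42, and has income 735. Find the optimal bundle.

MU_x = 0.5·x^(-0.5)·y^3 and MU_y = 3·√x·y^2.
MRS = MU_x/MU_y = (1/6)·y/x.
Tangency: set MRS = p_x/p_y = 7/42 = 1/6.
So (1/6)·y/x = 1/6, i.e. y = x.
Substitute into the budget 7·x + 42·y = 735: 49·x = 735, so x* = 15.
Then y* = 15.

x* = 15, y* = 15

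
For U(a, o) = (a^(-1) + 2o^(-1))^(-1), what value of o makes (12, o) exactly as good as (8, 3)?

o = 48/17

U depends on (a, o) only through S = a^(-1) + 2o^(-1), so equal utility means equal S. At (8, 3): S = 19/24.
With a = 12: 12^(-1) = 1/12, so 2o^(-1) = 19/24 − 1/12 = 17/24, i.e. o^(-1) = 17/48.
Hence o = 1/(17/48) = 48/17.
Check: U(12, 48/17) = 1.2632.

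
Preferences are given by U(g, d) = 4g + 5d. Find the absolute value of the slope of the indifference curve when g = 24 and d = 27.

MU_g = 4, MU_d = 5, so MRS = 4/5 = 0.8 at every bundle.
At (24, 27): MRS = 0.8.
That is, one extra unit of g is worth 0.8 units of d at the margin.

MRS = 0.8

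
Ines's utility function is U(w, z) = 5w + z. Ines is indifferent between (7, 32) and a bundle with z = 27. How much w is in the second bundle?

w = 8

U(7, 32) = 67.
Set U(w, 27) = 67 and solve.
5w + 27 = 67 ⇒ 5w = 40 ⇒ w = 8.
Check: U(8, 27) = 67.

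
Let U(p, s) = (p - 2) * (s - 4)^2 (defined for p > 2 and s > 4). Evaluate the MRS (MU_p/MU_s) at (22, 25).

MU_p = (s−4)^2, MU_s = 2·(p−2)·(s−4).
MRS = (1/2)·(s−4)/(p−2).
At (22, 25): MRS = 21/40.
The indifference curve has slope −21/40 at this bundle.

MRS = 21/40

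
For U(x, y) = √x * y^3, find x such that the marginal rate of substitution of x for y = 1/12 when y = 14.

x = 28

MU_x = 0.5·x^(-0.5)·y^3 and MU_y = 3·√x·y^2.
MRS = MU_x/MU_y = (1/6)·y/x.
Substitute y = 14: MRS = (7/3)/x. Setting (7/3)/x = 1/12 gives x = (7/3)/(1/12) = 28.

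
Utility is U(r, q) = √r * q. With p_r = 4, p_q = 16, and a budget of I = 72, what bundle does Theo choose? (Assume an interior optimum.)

r* = 6, q* = 3

MU_r = 0.5·r^(-0.5)·q and MU_q = √r.
MRS = MU_r/MU_q = (0.5)·q/r.
Tangency: set MRS = p_r/p_q = 4/16 = 0.25.
So (0.5)·q/r = 0.25, i.e. q = 0.5·r.
Substitute into the budget 4·r + 16·q = 72: 12·r = 72, so r* = 6.
Then q* = 0.5·6 = 3.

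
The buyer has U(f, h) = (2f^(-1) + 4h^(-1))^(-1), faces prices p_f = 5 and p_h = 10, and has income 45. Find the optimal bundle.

f* = 3, h* = 3

For CES with ρ = -1, MRS = (2/4)·(h/f)^2.
Tangency: set MRS = p_f/p_h = 5/10 = 0.5.
So (h/f)^2 = 1; taking the square root, h/f = 1, i.e. h = f.
Substitute into the budget 5·f + 10·h = 45: 15·f = 45, so f* = 3 and h* = 3.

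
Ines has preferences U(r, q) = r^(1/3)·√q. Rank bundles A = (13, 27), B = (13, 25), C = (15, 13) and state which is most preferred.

Evaluate utility at each bundle:
U(A) = 12.218.
U(B) = 11.757.
U(C) = 8.892.
Highest utility is A, so A ≻ B ≻ C.

Bundle A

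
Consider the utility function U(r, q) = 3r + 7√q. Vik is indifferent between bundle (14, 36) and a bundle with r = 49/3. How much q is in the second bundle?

q = 25

U(14, 36) = 84.
Set U(49/3, q) = 84 and solve.
With r = 49/3: 7√q = 84 − 3·49/3 = 35, so √q = 5 and q = 25.
Check: U(49/3, 25) = 84.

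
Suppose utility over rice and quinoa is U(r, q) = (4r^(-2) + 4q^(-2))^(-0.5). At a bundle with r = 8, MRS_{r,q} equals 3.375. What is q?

q = 12

For CES with ρ = -2, MRS = (q/r)^3.
Setting (q/8)^3 = 3.375 gives q/8 = 1.5 and q = 12.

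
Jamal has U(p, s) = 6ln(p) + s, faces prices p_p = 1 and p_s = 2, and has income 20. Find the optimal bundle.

MU_p = 6/p, MU_s = 1.
MRS = 6/p ÷ 1.
Tangency: set MRS = p_p/p_s = 1/2 = 0.5.
MRS depends only on p: 6/p = 0.5 ⇒ p* = 6/0.5 = 12.
From the budget, 2·s = 20 − 1·12 = 8, so s* = 4.

p* = 12, s* = 4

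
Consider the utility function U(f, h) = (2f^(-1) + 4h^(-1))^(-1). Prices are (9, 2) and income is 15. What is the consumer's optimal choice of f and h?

f* = 1, h* = 3

For CES with ρ = -1, MRS = (2/4)·(h/f)^2.
Tangency: set MRS = p_f/p_h = 9/2 = 4.5.
So (h/f)^2 = 9; taking the square root, h/f = 3, i.e. h = 3·f.
Substitute into the budget 9·f + 2·h = 15: 15·f = 15, so f* = 1 and h* = 3·1 = 3.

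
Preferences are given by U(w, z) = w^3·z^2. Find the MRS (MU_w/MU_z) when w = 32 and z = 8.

MU_w = 3·w^2·z^2 and MU_z = 2·w^3·z.
MRS = MU_w/MU_z = (3/2)·z/w.
At (32, 8): MRS = 0.375.
So at (32, 8) the consumer would give up 0.375 units of z for one more unit of w.

MRS = 0.375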